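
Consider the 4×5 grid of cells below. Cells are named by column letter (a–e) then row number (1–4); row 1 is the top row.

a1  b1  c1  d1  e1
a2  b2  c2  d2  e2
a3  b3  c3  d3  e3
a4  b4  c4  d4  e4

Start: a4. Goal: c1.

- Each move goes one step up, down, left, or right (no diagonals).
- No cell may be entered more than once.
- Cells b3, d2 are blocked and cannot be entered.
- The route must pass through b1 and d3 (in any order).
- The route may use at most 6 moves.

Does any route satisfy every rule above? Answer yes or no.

Even ignoring the no-revisit rule, getting from a4 to c1, taking the cheapest ordering a4 → d3 → b1 → c1 needs at least 4 + 4 + 1 = 9 moves (Manhattan distance per leg), which exceeds the 6-move limit.

no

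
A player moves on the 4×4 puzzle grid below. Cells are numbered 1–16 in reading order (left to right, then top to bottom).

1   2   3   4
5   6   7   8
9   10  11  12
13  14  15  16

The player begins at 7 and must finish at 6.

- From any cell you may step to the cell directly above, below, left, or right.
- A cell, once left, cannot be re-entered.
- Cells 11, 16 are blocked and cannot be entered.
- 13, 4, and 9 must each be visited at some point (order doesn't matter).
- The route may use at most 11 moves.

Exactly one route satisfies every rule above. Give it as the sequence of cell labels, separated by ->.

7 -> 8 -> 4 -> 3 -> 2 -> 1 -> 5 -> 9 -> 13 -> 14 -> 10 -> 6

The 11-move cap with required stops at 13, 4, 9 leaves no slack for detours.
Route from 7: right to 8, up to 4, 3× left (reaching 1), 3× down (reaching 13), right to 14, 2× up (reaching 6) — 11 moves in all.
Check: all required cells visited; 11 ≤ 11 moves.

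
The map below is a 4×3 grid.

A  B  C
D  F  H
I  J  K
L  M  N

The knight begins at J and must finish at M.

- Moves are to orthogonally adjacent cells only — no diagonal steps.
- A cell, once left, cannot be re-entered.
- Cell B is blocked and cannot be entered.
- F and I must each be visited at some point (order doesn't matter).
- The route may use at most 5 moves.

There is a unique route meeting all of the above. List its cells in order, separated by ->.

J -> F -> D -> I -> L -> M

Any route must reach F and I and still end at M within 5 moves, so the order of the required stops is forced.
Route from J: up to F, left to D, 2× down (reaching L), right to M — 5 moves in all.
Check: all required cells visited; 5 ≤ 5 moves.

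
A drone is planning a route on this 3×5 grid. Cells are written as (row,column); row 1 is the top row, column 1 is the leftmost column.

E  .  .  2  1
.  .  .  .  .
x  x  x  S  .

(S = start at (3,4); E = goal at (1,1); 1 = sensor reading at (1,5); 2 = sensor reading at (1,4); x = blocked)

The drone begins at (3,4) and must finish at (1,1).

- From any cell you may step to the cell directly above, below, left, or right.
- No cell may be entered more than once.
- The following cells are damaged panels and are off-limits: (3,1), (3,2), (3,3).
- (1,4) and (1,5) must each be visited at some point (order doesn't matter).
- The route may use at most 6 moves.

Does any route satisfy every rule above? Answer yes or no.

Even ignoring the no-revisit rule, getting from (3,4) to (1,1), taking the cheapest ordering (3,4) → (1,5) → (1,4) → (1,1) needs at least 3 + 1 + 3 = 7 moves (Manhattan distance per leg), which exceeds the 6-move limit.

no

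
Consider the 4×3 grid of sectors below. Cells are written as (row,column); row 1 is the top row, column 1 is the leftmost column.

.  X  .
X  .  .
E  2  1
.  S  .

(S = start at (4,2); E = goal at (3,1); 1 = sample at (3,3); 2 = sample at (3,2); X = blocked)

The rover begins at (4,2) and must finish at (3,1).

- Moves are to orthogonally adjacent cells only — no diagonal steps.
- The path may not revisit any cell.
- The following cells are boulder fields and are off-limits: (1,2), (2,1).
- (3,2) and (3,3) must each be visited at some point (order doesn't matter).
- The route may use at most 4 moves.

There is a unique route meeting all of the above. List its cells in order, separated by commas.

The 4-move cap with required stops at (3,2), (3,3) leaves no slack for detours.
Route from (4,2): right to (4,3), up to (3,3), 2× left (reaching (3,1)) — 4 moves in all.
Check: all required cells visited; 4 ≤ 4 moves.

(4,2), (4,3), (3,3), (3,2), (3,1)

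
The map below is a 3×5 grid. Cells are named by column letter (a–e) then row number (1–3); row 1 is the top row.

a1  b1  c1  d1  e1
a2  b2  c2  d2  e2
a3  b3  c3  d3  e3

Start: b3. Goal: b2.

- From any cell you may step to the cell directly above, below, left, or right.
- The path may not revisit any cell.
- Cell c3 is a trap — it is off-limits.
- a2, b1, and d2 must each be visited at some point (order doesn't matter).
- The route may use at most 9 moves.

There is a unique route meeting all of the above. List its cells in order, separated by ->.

b3 -> a3 -> a2 -> a1 -> b1 -> c1 -> d1 -> d2 -> c2 -> b2

The budget equals the shortest possible length, so every move has to be on a shortest route through the required cells.
Route from b3: left 1 to a3, up 2 to a1, right 3 to d1, down 1 to d2, left 2 to b2 — 9 moves in all.
Check: all required cells visited; 9 ≤ 9 moves.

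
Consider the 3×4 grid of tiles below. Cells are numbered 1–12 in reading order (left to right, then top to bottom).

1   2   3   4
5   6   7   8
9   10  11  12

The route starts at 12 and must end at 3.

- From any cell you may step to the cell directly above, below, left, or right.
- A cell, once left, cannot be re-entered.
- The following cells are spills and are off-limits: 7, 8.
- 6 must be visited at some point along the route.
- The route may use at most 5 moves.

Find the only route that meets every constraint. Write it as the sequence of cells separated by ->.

The 5-move cap with required stops at 6 leaves no slack for detours.
Route from 12: left 2 to 10, up 2 to 2, right 1 to 3 — 5 moves in all.
Check: all required cells visited; 5 ≤ 5 moves.

12 -> 11 -> 10 -> 6 -> 2 -> 3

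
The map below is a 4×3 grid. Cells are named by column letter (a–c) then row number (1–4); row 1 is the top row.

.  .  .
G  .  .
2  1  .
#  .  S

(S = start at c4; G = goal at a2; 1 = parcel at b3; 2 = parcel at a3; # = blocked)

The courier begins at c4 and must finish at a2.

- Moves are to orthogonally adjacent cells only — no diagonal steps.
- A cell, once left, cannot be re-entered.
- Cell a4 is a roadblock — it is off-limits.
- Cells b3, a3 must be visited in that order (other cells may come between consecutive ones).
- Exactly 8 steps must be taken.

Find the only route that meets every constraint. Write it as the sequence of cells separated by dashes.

The waypoints must appear in the order b3, a3, with no cell reused.
Route from c4: 3× up (reaching c1), left to b1, 2× down (reaching b3), left to a3, up to a2 — 8 moves in all.
Check: order respected (1 at step 6, 2 at step 7); 8 moves as required.

c4 - c3 - c2 - c1 - b1 - b2 - b3 - a3 - a2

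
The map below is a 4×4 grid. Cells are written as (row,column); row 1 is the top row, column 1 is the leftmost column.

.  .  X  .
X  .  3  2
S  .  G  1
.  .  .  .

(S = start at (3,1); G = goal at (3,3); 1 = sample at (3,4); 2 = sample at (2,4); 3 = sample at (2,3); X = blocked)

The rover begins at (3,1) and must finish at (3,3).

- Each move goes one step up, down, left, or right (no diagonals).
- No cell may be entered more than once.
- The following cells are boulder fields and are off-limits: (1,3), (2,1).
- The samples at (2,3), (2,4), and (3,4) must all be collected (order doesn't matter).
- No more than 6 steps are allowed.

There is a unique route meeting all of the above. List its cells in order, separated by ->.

The budget equals the shortest possible length, so every move has to be on a shortest route through the required cells.
Route from (3,1): right to (3,2), up to (2,2), 2× right (reaching (2,4)), down to (3,4), left to (3,3) — 6 moves in all.
Check: all required cells visited; 6 ≤ 6 moves.

(3,1) -> (3,2) -> (2,2) -> (2,3) -> (2,4) -> (3,4) -> (3,3)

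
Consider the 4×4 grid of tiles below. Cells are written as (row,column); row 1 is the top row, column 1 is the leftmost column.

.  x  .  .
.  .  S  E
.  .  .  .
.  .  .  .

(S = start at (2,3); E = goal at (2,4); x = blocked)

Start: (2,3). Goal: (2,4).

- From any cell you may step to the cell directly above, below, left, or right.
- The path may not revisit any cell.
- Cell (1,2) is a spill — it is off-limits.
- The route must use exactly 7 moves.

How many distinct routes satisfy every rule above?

Need simple routes of exactly 7 moves from (2,3) to (2,4) (Manhattan distance 1, so 3 moves are spent on a detour and 3 undoing it).
Enumerating: (2,3) (3,3) (3,2) (4,2) (4,3) (4,4) (3,4) (2,4) | (2,3) (2,2) (3,2) (4,2) (4,3) (3,3) (3,4) (2,4) | (2,3) (2,2) (3,2) (4,2) (4,3) (4,4) (3,4) (2,4) | (2,3) (2,2) (3,2) (3,3) (4,3) (4,4) (3,4) (2,4) | (2,3) (2,2) (2,1) (3,1) (3,2) (3,3) (3,4) (2,4).
That gives 5 routes.

5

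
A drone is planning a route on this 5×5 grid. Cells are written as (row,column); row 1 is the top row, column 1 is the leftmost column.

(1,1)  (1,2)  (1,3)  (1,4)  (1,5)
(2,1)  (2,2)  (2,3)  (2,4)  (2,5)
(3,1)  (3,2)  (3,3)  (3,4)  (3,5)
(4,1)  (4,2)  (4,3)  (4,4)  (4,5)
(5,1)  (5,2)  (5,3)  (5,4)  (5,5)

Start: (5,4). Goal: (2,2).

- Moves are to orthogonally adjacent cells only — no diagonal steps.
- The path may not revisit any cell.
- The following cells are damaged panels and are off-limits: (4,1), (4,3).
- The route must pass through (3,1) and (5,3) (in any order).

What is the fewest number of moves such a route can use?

7

Any route passes through (3,1) and (5,3) in some order between (5,4) and (2,2). Summing Manhattan distances along each leg and taking the cheapest ordering ((5,4) → (5,3) → (3,1) → (2,2)) gives a lower bound of 1 + 4 + 2 = 7 moves.
A route of 7 moves achieves this: (5,4) → (5,3) → (5,2) → (4,2) → (3,2) → (3,1) → (2,1) → (2,2).
Since 7 matches the lower bound, it is optimal.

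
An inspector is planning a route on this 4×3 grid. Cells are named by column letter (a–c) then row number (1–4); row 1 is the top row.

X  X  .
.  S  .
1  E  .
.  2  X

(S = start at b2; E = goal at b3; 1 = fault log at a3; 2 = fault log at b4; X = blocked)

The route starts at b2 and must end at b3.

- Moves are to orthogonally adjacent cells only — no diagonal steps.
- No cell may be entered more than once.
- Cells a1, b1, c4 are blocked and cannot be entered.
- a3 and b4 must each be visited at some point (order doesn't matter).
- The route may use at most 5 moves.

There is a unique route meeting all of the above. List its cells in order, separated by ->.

The budget equals the shortest possible length, so every move has to be on a shortest route through the required cells.
Route from b2: left 1 to a2, down 2 to a4, right 1 to b4, up 1 to b3 — 5 moves in all.
Check: all required cells visited; 5 ≤ 5 moves.

b2 -> a2 -> a3 -> a4 -> b4 -> b3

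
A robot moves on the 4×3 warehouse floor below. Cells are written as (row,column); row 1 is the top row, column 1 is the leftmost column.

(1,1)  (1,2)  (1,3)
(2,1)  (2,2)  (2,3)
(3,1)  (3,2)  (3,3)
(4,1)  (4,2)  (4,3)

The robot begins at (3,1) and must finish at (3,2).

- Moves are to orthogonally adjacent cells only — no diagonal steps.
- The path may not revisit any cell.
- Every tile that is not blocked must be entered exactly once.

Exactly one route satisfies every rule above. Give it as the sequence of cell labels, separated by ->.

(3,1) -> (4,1) -> (4,2) -> (4,3) -> (3,3) -> (2,3) -> (1,3) -> (1,2) -> (1,1) -> (2,1) -> (2,2) -> (3,2)

Need to visit all 12 open cells exactly once, starting at (3,1) and ending at (3,2).
Route from (3,1): down to (4,1), 2× right (reaching (4,3)), 3× up (reaching (1,3)), 2× left (reaching (1,1)), down to (2,1), right to (2,2), down to (3,2) — 11 moves in all.
Check: all 12 open cells covered.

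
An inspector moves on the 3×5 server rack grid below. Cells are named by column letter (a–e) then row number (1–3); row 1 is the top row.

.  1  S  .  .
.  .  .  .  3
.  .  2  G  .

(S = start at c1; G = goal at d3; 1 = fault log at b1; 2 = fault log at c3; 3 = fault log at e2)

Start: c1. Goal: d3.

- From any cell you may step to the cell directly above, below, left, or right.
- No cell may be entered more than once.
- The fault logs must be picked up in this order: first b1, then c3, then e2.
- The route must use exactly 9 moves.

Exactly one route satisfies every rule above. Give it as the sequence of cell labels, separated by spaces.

The waypoints must appear in the order b1, c3, e2, with no cell reused.
Route from c1: left to b1, 2× down (reaching b3), right to c3, up to c2, 2× right (reaching e2), down to e3, left to d3 — 9 moves in all.
Check: order respected (1 at step 1, 2 at step 4, 3 at step 7); 9 moves as required.

c1 b1 b2 b3 c3 c2 d2 e2 e3 d3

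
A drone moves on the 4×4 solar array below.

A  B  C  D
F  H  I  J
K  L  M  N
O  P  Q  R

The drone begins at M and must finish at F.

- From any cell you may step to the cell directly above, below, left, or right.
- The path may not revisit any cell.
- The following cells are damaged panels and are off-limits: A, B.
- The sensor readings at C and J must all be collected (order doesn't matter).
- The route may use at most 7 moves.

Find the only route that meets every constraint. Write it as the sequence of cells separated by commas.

M, N, J, D, C, I, H, F

The 7-move cap with required stops at C, J leaves no slack for detours.
Route from M: right 1 to N, up 2 to D, left 1 to C, down 1 to I, left 2 to F — 7 moves in all.
Check: all required cells visited; 7 ≤ 7 moves.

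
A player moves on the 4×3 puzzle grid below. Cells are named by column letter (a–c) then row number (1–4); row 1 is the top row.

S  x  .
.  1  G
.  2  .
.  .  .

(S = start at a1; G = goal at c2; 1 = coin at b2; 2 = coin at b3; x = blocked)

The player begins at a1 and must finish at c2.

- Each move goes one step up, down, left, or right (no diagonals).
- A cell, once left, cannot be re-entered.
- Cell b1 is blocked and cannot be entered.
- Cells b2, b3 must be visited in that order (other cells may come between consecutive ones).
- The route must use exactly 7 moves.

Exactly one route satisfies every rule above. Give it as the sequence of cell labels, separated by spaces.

a1 a2 b2 b3 b4 c4 c3 c2

The waypoints must appear in the order b2, b3, with no cell reused.
Route from a1: down to a2, right to b2, 2× down (reaching b4), right to c4, 2× up (reaching c2) — 7 moves in all.
Check: order respected (1 at step 2, 2 at step 3); 7 moves as required.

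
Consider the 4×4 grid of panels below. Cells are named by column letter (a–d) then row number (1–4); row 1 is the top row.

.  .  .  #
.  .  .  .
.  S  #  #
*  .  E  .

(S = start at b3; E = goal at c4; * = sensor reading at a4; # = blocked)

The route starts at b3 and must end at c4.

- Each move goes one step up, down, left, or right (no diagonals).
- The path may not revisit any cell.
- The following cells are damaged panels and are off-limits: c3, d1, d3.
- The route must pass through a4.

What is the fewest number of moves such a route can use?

4

Any route passes through a4 somewhere between b3 and c4. Summing Manhattan distances along the two legs (b3 → a4 → c4) gives a lower bound of 2 + 2 = 4 moves.
A route of 4 moves achieves this: b3 → a3 → a4 → b4 → c4.
Since 4 matches the lower bound, it is optimal.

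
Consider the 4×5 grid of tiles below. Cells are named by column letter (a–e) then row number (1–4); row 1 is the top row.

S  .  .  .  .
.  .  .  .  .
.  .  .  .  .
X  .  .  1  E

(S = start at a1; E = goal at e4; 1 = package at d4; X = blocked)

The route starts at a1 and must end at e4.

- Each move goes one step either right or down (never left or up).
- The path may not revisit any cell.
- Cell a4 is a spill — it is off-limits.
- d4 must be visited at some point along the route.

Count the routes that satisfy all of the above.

A right/down-only route from a1 to e4 makes exactly 3 down-moves and 4 right-moves in some order.
With no other constraints that would be C(7,3) = 35 routes.
Split at d4 and multiply the segment counts (each segment already excludes blocked cells): a1→d4: 19; d4→e4: 1; product = 19.
That gives 19 routes.

19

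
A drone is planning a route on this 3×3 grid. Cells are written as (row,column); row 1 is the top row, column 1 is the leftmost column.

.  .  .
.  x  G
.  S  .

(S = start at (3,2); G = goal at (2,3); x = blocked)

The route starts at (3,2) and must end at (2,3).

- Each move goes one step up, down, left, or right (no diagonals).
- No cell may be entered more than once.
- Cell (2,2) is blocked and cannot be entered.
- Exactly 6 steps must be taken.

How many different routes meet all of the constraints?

1

Need simple routes of exactly 6 moves from (3,2) to (2,3) (Manhattan distance 2, so 2 moves are spent on a detour and 2 undoing it).
Enumerating: (3,2) (3,1) (2,1) (1,1) (1,2) (1,3) (2,3).
That gives 1 route.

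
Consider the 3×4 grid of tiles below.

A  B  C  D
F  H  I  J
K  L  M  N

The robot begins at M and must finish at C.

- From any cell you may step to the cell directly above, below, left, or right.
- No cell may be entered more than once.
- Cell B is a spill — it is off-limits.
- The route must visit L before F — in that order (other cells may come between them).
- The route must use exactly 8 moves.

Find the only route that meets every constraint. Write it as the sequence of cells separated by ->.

The waypoints must appear in the order L, F, with no cell reused.
Route from M: 2× left (reaching K), up to F, 3× right (reaching J), up to D, left to C — 8 moves in all.
Check: order respected (L at step 1, F at step 3); 8 moves as required.

M -> L -> K -> F -> H -> I -> J -> D -> C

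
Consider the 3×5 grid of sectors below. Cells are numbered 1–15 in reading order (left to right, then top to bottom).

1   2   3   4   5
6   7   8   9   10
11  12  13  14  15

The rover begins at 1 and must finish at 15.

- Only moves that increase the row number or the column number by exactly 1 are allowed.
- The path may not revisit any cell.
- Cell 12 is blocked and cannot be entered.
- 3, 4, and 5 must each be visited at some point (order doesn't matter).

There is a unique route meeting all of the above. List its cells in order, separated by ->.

Moves only go right or down, so the column and row indices never decrease.
Route from 1: 4× right (reaching 5), 2× down (reaching 15) — 6 moves in all.
Check: all required cells visited.

1 -> 2 -> 3 -> 4 -> 5 -> 10 -> 15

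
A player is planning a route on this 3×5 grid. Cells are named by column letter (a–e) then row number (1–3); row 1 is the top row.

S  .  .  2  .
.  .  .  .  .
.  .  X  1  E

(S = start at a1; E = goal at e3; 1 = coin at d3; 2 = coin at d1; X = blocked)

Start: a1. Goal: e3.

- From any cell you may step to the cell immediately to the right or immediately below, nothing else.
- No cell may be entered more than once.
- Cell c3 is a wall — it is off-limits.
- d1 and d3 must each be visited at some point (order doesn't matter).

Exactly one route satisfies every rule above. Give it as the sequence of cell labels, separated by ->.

Moves only go right or down, so the column and row indices never decrease.
Route from a1: 3× right (reaching d1), 2× down (reaching d3), right to e3 — 6 moves in all.
Check: all required cells visited.

a1 -> b1 -> c1 -> d1 -> d2 -> d3 -> e3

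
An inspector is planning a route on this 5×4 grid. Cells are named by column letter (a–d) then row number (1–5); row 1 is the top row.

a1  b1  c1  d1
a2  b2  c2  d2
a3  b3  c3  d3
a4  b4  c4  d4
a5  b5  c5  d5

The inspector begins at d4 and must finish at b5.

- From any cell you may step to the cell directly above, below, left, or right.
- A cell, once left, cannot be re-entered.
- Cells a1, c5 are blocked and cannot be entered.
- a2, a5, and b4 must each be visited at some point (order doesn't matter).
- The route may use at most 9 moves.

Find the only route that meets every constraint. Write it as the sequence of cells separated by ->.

d4 -> c4 -> b4 -> b3 -> b2 -> a2 -> a3 -> a4 -> a5 -> b5

The budget equals the shortest possible length, so every move has to be on a shortest route through the required cells.
Route from d4: left 2 to b4, up 2 to b2, left 1 to a2, down 3 to a5, right 1 to b5 — 9 moves in all.
Check: all required cells visited; 9 ≤ 9 moves.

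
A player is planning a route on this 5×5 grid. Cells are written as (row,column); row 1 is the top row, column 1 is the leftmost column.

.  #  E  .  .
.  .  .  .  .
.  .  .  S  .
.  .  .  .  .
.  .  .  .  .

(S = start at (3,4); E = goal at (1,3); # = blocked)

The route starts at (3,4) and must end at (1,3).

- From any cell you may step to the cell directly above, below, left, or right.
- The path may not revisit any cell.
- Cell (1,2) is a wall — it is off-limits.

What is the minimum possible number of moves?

3

The Manhattan distance from (3,4) to (1,3) is |3−1| + |4−3| = 3, so at least 3 moves are needed.
A route of 3 moves achieves this: (3,4) → (2,4) → (1,4) → (1,3).
Since 3 matches the lower bound, it is optimal.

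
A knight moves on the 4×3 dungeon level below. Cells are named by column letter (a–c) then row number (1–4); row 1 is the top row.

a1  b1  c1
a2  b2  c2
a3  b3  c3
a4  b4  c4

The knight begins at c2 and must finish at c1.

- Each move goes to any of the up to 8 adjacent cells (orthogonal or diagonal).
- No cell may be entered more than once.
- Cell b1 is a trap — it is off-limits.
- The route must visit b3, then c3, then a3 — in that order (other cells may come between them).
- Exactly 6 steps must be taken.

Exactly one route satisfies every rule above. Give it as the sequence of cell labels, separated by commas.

c2, b3, c3, b4, a3, b2, c1

The waypoints must appear in the order b3, c3, a3, with no cell reused.
Route from c2: down-left 1 to b3, right 1 to c3, down-left 1 to b4, up-left 1 to a3, up-right 2 to c1 — 6 moves in all.
Check: order respected (b3 at step 1, c3 at step 2, a3 at step 4); 6 moves as required.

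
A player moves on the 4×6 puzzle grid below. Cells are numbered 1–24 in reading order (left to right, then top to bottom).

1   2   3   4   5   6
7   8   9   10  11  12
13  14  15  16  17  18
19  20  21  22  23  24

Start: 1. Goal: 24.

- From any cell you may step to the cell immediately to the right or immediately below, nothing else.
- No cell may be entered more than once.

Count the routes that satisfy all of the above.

A right/down-only route from 1 to 24 makes exactly 3 down-moves and 5 right-moves in some order.
With no other constraints that would be C(8,3) = 56 routes.
That gives 56 routes.

56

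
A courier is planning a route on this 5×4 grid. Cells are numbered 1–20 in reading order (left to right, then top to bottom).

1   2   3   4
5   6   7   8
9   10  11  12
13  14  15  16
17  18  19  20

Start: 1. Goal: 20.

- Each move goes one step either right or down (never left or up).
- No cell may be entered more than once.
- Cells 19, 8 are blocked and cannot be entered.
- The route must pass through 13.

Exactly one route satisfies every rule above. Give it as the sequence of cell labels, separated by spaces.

1 5 9 13 14 15 16 20

Moves only go right or down, so the column and row indices never decrease.
Route from 1: down 3 to 13, right 3 to 16, down 1 to 20 — 7 moves in all.
Check: all required cells visited.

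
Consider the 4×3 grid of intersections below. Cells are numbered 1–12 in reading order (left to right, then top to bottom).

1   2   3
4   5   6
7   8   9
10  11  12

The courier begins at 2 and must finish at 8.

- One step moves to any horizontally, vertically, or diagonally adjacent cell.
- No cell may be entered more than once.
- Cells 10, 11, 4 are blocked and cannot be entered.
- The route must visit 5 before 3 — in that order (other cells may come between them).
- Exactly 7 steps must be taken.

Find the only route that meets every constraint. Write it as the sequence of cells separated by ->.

2 -> 1 -> 5 -> 3 -> 6 -> 9 -> 12 -> 8

The waypoints must appear in the order 5, 3, with no cell reused.
Route from 2: left 1 to 1, down-right 1 to 5, up-right 1 to 3, down 3 to 12, up-left 1 to 8 — 7 moves in all.
Check: order respected (5 at step 2, 3 at step 3); 7 moves as required.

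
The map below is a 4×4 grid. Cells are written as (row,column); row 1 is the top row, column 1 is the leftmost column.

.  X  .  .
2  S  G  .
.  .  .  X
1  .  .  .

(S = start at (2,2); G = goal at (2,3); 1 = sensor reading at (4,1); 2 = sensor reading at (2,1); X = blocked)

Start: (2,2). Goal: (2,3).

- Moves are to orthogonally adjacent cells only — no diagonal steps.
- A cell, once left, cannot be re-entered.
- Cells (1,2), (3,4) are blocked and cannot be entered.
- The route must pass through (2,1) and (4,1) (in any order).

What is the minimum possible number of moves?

7

Any route passes through (2,1) and (4,1) in some order between (2,2) and (2,3). Summing Manhattan distances along each leg and taking the cheapest ordering ((2,2) → (4,1) → (2,1) → (2,3)) gives a lower bound of 3 + 2 + 2 = 7 moves.
A route of 7 moves achieves this: (2,2) → (2,1) → (3,1) → (4,1) → (4,2) → (3,2) → (3,3) → (2,3).
Since 7 matches the lower bound, it is optimal.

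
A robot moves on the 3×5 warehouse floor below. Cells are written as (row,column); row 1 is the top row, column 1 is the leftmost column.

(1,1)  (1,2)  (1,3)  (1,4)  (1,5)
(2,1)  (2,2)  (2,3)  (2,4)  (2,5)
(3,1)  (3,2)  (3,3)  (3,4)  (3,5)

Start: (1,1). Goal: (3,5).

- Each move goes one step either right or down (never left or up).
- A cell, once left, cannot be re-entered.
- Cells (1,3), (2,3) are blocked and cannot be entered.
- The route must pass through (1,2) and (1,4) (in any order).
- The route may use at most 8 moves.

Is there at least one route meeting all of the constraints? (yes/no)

Right/down moves force the required cells to be taken in the order (1,2), (1,4). Every right/down route from (1,2) to (1,4) runs into a blocked cell, so that leg cannot be completed.

no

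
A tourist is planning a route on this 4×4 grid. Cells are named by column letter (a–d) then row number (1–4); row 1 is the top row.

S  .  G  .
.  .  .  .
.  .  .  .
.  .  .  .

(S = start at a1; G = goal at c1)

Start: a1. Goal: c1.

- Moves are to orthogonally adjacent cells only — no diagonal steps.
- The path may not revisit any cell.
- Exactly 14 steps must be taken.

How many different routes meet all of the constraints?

12

Need simple routes of exactly 14 moves from a1 to c1 (Manhattan distance 2, so 6 moves are spent on a detour and 6 undoing it).
Branch systematically from the start, pruning whenever the remaining move budget drops below the Manhattan distance to c1 or differs from it in parity. Grouping the completions by first move — via a2: 6; via b1: 6 — and summing: 6 + 6 = 12.
That gives 12 routes.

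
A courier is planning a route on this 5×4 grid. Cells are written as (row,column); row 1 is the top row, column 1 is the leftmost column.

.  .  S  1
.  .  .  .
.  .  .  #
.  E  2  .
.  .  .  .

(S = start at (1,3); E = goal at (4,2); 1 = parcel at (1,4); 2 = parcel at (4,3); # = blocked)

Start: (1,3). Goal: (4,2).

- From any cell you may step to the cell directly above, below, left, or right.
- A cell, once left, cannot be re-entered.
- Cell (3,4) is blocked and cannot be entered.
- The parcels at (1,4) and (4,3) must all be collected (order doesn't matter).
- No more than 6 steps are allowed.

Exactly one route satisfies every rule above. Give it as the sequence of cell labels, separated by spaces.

Any route must reach (1,4) and (4,3) and still end at (4,2) within 6 moves, so the order of the required stops is forced.
Route from (1,3): right 1 to (1,4), down 1 to (2,4), left 1 to (2,3), down 2 to (4,3), left 1 to (4,2) — 6 moves in all.
Check: all required cells visited; 6 ≤ 6 moves.

(1,3) (1,4) (2,4) (2,3) (3,3) (4,3) (4,2)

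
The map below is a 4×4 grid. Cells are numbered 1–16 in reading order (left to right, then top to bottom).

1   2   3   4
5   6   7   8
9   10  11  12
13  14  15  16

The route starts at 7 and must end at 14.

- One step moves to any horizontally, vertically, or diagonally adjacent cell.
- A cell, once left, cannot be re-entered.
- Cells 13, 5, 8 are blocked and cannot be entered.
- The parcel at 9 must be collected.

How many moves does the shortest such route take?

3

Any route passes through 9 somewhere between 7 and 14. Summing Chebyshev distances along the two legs (7 → 9 → 14) gives a lower bound of 2 + 1 = 3 moves.
A route of 3 moves achieves this: 7 → 6 → 9 → 14.
Since 3 matches the lower bound, it is optimal.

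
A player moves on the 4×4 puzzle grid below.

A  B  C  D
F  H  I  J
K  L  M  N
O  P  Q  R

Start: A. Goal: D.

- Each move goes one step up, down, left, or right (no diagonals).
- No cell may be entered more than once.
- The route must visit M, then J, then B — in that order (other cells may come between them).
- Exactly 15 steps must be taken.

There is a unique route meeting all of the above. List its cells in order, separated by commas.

A, F, K, O, P, L, M, Q, R, N, J, I, H, B, C, D

The waypoints must appear in the order M, J, B, with no cell reused.
Route from A: down 3 to O, right 1 to P, up 1 to L, right 1 to M, down 1 to Q, right 1 to R, up 2 to J, left 2 to H, up 1 to B, right 2 to D — 15 moves in all.
Check: order respected (M at step 6, J at step 10, B at step 13); 15 moves as required.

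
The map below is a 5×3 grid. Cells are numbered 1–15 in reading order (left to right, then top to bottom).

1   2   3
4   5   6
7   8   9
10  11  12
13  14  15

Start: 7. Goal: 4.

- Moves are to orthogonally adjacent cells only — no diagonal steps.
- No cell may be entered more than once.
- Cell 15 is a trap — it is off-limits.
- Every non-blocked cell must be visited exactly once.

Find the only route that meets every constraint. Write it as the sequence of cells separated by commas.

7, 10, 13, 14, 11, 12, 9, 8, 5, 6, 3, 2, 1, 4

Need to visit all 14 open cells exactly once, starting at 7 and ending at 4.
Cell 13 has only two open neighbours (10 and 14), so the path must pass straight through it: one of those is the cell it's entered from and the other is where it exits.
Route from 7: 2× down (reaching 13), right to 14, up to 11, right to 12, up to 9, left to 8, up to 5, right to 6, up to 3, 2× left (reaching 1), down to 4 — 13 moves in all.
Check: all 14 open cells covered.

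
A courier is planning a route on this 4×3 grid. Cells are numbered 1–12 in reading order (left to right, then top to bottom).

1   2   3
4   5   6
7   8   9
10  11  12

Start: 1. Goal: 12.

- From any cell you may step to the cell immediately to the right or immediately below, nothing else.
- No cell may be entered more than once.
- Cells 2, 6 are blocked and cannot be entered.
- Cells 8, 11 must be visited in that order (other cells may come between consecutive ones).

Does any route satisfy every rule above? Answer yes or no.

yes

One route that works: 1 → 4 → 7 → 8 → 11 → 12.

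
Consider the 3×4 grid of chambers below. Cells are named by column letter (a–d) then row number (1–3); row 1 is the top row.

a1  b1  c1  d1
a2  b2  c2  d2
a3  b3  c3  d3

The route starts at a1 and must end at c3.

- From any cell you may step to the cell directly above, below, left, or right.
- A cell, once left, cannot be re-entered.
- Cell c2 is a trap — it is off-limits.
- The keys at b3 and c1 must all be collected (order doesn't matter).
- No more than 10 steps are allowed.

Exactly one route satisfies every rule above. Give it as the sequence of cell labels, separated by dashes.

The budget equals the shortest possible length, so every move has to be on a shortest route through the required cells.
Route from a1: 2× down (reaching a3), right to b3, 2× up (reaching b1), 2× right (reaching d1), 2× down (reaching d3), left to c3 — 10 moves in all.
Check: all required cells visited; 10 ≤ 10 moves.

a1 - a2 - a3 - b3 - b2 - b1 - c1 - d1 - d2 - d3 - c3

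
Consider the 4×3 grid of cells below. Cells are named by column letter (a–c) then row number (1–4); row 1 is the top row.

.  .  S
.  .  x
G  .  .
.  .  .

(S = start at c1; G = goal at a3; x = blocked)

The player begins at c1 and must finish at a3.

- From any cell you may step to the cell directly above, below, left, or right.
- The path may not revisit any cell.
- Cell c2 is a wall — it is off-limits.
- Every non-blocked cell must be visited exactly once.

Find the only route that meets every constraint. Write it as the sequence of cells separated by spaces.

Need to visit all 11 open cells exactly once, starting at c1 and ending at a3.
Route from c1: left 2 to a1, down 1 to a2, right 1 to b2, down 1 to b3, right 1 to c3, down 1 to c4, left 2 to a4, up 1 to a3 — 10 moves in all.
Check: all 11 open cells covered.

c1 b1 a1 a2 b2 b3 c3 c4 b4 a4 a3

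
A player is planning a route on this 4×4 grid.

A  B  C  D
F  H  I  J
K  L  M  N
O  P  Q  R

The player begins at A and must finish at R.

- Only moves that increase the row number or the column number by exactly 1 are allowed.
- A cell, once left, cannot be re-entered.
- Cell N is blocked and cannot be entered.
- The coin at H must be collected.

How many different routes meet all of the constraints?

A right/down-only route from A to R makes exactly 3 down-moves and 3 right-moves in some order.
With no other constraints that would be C(6,3) = 20 routes.
Split at H and multiply the segment counts (each segment already excludes blocked cells): A→H: 2; H→R: 3; product = 6.
That gives 6 routes.

6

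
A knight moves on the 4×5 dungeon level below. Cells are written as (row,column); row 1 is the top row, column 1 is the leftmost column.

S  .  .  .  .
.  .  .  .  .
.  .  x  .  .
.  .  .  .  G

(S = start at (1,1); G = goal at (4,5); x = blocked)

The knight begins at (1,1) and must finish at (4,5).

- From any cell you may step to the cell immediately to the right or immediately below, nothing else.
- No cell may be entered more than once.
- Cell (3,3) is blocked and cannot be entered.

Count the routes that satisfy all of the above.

A right/down-only route from (1,1) to (4,5) makes exactly 3 down-moves and 4 right-moves in some order.
With no other constraints that would be C(7,3) = 35 routes.
Subtract routes through each blocked cell (inclusion–exclusion for overlaps): − through (3,3): 18 → 17.
That gives 17 routes.

17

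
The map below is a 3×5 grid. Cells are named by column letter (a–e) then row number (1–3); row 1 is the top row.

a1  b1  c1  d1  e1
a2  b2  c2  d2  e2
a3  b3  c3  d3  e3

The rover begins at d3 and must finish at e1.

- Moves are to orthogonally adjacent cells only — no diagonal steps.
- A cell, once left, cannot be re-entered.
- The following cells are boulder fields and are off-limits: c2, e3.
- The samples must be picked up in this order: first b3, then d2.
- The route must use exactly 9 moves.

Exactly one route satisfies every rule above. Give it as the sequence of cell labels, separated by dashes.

d3 - c3 - b3 - b2 - b1 - c1 - d1 - d2 - e2 - e1

The waypoints must appear in the order b3, d2, with no cell reused.
Route from d3: left 2 to b3, up 2 to b1, right 2 to d1, down 1 to d2, right 1 to e2, up 1 to e1 — 9 moves in all.
Check: order respected (b3 at step 2, d2 at step 7); 9 moves as required.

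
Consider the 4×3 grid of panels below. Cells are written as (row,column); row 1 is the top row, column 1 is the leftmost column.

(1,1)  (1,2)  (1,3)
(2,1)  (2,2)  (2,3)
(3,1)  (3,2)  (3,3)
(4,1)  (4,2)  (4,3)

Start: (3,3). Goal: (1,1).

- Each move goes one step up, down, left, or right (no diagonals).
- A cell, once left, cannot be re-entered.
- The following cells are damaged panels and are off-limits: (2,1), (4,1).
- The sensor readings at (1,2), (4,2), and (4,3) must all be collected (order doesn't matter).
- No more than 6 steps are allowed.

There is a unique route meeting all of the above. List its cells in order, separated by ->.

(3,3) -> (4,3) -> (4,2) -> (3,2) -> (2,2) -> (1,2) -> (1,1)

Any route must reach (1,2), (4,2), and (4,3) and still end at (1,1) within 6 moves, so the order of the required stops is forced.
Route from (3,3): down to (4,3), left to (4,2), 3× up (reaching (1,2)), left to (1,1) — 6 moves in all.
Check: all required cells visited; 6 ≤ 6 moves.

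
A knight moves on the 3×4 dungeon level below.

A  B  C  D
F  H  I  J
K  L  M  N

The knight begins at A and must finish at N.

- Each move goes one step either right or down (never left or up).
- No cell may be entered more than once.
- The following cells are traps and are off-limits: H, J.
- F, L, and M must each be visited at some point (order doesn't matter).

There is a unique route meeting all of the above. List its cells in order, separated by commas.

Moves only go right or down, so the column and row indices never decrease.
Route from A: down 2 to K, right 3 to N — 5 moves in all.
Check: all required cells visited.

A, F, K, L, M, N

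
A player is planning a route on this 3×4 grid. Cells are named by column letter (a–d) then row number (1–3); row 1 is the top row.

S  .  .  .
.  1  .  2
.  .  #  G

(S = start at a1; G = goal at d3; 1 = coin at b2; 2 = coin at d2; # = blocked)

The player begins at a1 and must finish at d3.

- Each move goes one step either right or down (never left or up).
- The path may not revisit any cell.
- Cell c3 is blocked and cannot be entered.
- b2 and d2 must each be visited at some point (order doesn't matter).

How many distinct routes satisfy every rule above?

A right/down-only route from a1 to d3 makes exactly 2 down-moves and 3 right-moves in some order.
With no other constraints that would be C(5,2) = 10 routes.
A monotone route can only reach the required cells in the order b2, d2, so split there and multiply the segment counts (each segment already excludes blocked cells): a1→b2: 2; b2→d2: 1; d2→d3: 1; product = 2.
That gives 2 routes.

2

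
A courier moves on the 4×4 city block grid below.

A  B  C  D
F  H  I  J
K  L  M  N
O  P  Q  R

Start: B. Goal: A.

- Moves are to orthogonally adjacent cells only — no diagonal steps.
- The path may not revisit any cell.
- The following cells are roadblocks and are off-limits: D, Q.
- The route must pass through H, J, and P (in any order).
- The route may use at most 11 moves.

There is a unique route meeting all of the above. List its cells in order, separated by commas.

The 11-move cap with required stops at H, J, P leaves no slack for detours.
Route from B: down to H, 2× right (reaching J), down to N, 2× left (reaching L), down to P, left to O, 3× up (reaching A) — 11 moves in all.
Check: all required cells visited; 11 ≤ 11 moves.

B, H, I, J, N, M, L, P, O, K, F, A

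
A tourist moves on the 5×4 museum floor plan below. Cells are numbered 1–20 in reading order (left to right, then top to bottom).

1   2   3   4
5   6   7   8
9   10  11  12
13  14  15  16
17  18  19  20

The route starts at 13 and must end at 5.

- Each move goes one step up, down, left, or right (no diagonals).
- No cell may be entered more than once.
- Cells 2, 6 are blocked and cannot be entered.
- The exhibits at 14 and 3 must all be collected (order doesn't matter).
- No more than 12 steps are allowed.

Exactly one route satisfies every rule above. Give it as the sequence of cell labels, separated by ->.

13 -> 14 -> 15 -> 16 -> 12 -> 8 -> 4 -> 3 -> 7 -> 11 -> 10 -> 9 -> 5

Any route must reach 14 and 3 and still end at 5 within 12 moves, so the order of the required stops is forced.
Route from 13: right 3 to 16, up 3 to 4, left 1 to 3, down 2 to 11, left 2 to 9, up 1 to 5 — 12 moves in all.
Check: all required cells visited; 12 ≤ 12 moves.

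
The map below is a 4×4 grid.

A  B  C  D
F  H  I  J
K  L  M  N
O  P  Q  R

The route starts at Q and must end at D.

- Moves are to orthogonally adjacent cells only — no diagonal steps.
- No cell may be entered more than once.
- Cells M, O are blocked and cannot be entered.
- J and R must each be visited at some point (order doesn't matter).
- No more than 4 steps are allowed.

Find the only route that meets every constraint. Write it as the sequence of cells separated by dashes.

Q - R - N - J - D

Any route must reach J and R and still end at D within 4 moves, so the order of the required stops is forced.
Route from Q: right to R, 3× up (reaching D) — 4 moves in all.
Check: all required cells visited; 4 ≤ 4 moves.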